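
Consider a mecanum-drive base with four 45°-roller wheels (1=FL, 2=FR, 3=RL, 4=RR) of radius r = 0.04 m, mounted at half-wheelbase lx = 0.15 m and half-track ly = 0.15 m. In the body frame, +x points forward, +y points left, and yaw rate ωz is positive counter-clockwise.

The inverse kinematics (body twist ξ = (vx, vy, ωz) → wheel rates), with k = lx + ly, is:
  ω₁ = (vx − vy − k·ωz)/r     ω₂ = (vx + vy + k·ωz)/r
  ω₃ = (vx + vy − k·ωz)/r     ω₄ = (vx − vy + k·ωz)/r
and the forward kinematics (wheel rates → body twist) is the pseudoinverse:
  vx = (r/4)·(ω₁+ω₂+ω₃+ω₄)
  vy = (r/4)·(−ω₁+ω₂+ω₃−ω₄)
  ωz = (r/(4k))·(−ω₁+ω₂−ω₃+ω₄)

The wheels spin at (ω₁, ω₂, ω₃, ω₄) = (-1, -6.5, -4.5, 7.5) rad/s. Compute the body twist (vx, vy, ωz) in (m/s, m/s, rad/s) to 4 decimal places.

(-0.0450, -0.1750, 0.2167)

k = lx + ly = 0.15 + 0.15 = 0.3000
ω₁+ω₂+ω₃+ω₄ = -4.5000  →  vx = (0.04/4)·-4.5000 = -0.0450
−ω₁+ω₂+ω₃−ω₄ = -17.5000  →  vy = (0.04/4)·-17.5000 = -0.1750
−ω₁+ω₂−ω₃+ω₄ = 6.5000  →  ωz = (0.04/1.2000)·6.5000 = 0.2167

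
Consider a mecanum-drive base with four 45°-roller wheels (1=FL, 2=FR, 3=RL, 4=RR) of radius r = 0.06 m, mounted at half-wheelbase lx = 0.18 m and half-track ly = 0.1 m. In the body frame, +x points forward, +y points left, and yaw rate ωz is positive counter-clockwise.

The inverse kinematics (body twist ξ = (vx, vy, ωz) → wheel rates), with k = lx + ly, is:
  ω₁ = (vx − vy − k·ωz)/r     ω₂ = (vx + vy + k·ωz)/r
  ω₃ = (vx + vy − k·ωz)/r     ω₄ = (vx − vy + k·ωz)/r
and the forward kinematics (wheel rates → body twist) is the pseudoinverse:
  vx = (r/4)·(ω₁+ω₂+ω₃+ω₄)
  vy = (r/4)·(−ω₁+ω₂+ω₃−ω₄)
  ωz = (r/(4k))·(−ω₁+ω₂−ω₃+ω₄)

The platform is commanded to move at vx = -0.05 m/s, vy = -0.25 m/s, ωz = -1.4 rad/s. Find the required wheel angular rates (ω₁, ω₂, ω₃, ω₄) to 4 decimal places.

(9.8667, -11.5333, 1.5333, -3.2000)

k = lx + ly = 0.18 + 0.1 = 0.2800;  k·ωz = 0.2800·-1.4 = -0.3920
ω₁ (FL) = (vx − vy − k·ωz)/r = 0.5920/0.06 = 9.8667
ω₂ (FR) = (vx + vy + k·ωz)/r = -0.6920/0.06 = -11.5333
ω₃ (RL) = (vx + vy − k·ωz)/r = 0.0920/0.06 = 1.5333
ω₄ (RR) = (vx − vy + k·ωz)/r = -0.1920/0.06 = -3.2000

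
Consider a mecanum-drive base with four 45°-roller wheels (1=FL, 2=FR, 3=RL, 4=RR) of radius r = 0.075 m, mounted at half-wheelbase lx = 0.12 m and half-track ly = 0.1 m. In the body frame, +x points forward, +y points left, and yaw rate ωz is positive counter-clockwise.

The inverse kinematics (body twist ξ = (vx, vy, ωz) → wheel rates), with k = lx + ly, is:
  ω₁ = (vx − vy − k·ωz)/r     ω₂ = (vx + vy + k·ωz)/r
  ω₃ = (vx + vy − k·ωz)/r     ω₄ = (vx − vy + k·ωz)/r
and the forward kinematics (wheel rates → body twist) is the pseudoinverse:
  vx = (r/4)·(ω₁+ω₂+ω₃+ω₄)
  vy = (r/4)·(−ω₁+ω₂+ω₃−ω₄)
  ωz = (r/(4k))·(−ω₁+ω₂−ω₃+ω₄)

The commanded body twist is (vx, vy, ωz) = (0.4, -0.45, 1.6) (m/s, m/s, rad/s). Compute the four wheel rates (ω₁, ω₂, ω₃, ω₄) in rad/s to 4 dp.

k = lx + ly = 0.12 + 0.1 = 0.2200;  k·ωz = 0.2200·1.6 = 0.3520
ω₁ (FL) = (vx − vy − k·ωz)/r = 0.4980/0.075 = 6.6400
ω₂ (FR) = (vx + vy + k·ωz)/r = 0.3020/0.075 = 4.0267
ω₃ (RL) = (vx + vy − k·ωz)/r = -0.4020/0.075 = -5.3600
ω₄ (RR) = (vx − vy + k·ωz)/r = 1.2020/0.075 = 16.0267

(6.6400, 4.0267, -5.3600, 16.0267)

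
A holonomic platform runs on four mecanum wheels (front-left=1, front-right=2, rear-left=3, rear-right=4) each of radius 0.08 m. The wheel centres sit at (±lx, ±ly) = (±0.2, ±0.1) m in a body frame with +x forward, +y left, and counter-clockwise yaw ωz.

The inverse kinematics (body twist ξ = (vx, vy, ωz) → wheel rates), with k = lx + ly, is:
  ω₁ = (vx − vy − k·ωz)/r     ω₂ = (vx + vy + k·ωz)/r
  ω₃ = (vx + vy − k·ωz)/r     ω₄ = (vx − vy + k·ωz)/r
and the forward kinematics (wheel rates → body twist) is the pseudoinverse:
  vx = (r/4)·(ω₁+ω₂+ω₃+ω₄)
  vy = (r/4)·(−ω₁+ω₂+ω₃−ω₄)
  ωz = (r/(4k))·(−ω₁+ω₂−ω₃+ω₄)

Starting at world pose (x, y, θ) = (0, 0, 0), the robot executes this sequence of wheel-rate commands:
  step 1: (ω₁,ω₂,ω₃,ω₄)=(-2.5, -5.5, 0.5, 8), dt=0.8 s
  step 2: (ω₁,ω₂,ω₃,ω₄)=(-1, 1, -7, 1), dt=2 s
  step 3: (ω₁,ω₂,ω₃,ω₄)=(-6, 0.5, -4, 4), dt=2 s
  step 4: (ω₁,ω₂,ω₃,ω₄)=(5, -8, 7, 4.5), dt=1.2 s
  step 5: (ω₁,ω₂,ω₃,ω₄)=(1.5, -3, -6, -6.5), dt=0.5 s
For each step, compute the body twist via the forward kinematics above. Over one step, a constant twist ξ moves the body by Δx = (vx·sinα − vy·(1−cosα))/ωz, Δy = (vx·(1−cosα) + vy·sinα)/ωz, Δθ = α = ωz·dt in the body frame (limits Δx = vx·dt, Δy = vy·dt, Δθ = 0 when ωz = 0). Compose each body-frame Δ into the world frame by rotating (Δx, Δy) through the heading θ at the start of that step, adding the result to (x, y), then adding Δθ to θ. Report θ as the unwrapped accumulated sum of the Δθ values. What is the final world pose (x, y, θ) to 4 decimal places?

(0.2370, -0.3565, 2.1000)

step 1: ξ=(vx,vy,ωz)=(0.0100, -0.2100, 0.3000), dt=0.8 → body Δ=(0.0280, -0.1654, 0.2400) → world pose (0.0280, -0.1654, 0.2400)
step 2: ξ=(vx,vy,ωz)=(-0.1200, -0.1200, 0.6667), dt=2.0 → body Δ=(-0.0373, -0.3126, 1.3333) → world pose (0.0661, -0.4779, 1.5733)
step 3: ξ=(vx,vy,ωz)=(-0.1100, -0.0300, 0.9667), dt=2.0 → body Δ=(-0.0644, -0.1832, 1.9333) → world pose (0.2494, -0.5418, 3.5067)
step 4: ξ=(vx,vy,ωz)=(0.1700, -0.2100, -1.0333), dt=1.2 → body Δ=(0.0184, -0.3033, -1.2400) → world pose (0.1240, -0.2651, 2.2667)
step 5: ξ=(vx,vy,ωz)=(-0.2800, -0.0800, -0.3333), dt=0.5 → body Δ=(-0.1427, -0.0282, -0.1667) → world pose (0.2370, -0.3565, 2.1000)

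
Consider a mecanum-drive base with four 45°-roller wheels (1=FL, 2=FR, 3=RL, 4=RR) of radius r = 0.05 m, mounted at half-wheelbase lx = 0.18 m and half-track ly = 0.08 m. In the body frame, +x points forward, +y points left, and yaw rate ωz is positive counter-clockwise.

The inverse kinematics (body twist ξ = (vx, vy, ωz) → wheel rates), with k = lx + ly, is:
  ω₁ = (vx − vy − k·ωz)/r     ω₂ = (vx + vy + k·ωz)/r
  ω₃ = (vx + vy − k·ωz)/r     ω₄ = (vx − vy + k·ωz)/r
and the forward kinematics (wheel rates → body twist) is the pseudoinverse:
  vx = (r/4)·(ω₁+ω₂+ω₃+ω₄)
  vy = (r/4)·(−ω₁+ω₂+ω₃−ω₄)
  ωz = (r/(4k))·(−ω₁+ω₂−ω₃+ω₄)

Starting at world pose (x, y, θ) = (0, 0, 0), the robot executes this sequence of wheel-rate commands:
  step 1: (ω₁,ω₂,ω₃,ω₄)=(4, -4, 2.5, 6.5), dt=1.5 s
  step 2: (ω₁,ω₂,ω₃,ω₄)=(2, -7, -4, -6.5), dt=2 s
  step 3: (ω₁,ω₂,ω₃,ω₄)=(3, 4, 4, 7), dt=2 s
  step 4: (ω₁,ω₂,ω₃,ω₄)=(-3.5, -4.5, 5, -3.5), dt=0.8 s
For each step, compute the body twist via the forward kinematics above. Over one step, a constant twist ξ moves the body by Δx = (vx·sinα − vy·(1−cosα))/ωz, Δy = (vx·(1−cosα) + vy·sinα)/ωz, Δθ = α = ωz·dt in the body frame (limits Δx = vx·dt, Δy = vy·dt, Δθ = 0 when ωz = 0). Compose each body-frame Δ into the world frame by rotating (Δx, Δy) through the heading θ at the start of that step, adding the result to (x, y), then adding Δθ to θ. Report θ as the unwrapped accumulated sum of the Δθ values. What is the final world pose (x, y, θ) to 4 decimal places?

step 1: ξ=(vx,vy,ωz)=(0.1125, -0.1500, -0.1923), dt=1.5 → body Δ=(0.1342, -0.2461, -0.2885) → world pose (0.1342, -0.2461, -0.2885)
step 2: ξ=(vx,vy,ωz)=(-0.1938, -0.0813, -0.5529), dt=2.0 → body Δ=(-0.3943, 0.0619, -1.1058) → world pose (-0.2262, -0.0745, -1.3942)
step 3: ξ=(vx,vy,ωz)=(0.2250, -0.0250, 0.1923), dt=2.0 → body Δ=(0.4485, 0.0367, 0.3846) → world pose (-0.1113, -0.5096, -1.0096)
step 4: ξ=(vx,vy,ωz)=(-0.0813, 0.0938, -0.4567), dt=0.8 → body Δ=(-0.0500, 0.0851, -0.3654) → world pose (-0.0658, -0.4220, -1.3750)

(-0.0658, -0.4220, -1.3750)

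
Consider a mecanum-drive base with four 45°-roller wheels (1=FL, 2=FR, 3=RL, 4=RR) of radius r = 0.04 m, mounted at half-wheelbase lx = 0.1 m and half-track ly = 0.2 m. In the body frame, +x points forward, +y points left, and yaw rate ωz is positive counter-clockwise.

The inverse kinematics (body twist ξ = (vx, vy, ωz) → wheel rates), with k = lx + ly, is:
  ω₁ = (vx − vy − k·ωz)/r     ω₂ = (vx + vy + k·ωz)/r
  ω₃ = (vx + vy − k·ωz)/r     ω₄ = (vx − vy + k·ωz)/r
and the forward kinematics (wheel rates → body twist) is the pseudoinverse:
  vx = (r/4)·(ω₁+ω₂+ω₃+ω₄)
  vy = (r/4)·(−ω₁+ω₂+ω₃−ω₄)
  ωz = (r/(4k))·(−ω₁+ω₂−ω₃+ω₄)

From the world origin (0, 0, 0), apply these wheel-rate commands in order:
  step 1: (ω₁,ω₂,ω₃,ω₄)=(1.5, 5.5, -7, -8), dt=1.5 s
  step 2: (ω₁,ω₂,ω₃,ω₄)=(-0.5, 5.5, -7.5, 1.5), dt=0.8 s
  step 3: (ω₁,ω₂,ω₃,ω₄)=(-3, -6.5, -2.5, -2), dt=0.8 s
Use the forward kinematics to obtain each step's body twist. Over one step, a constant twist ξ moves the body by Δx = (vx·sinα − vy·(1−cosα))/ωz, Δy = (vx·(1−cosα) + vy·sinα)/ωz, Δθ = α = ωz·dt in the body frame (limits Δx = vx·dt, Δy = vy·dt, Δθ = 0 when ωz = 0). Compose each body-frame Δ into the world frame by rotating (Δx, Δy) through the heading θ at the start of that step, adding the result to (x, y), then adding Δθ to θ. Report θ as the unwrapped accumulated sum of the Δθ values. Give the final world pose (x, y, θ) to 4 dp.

(-0.2066, -0.0420, 0.4700)

step 1: ξ=(vx,vy,ωz)=(-0.0800, 0.0500, 0.1000), dt=1.5 → body Δ=(-0.1252, 0.0657, 0.1500) → world pose (-0.1252, 0.0657, 0.1500)
step 2: ξ=(vx,vy,ωz)=(-0.0100, -0.0300, 0.5000), dt=0.8 → body Δ=(-0.0031, -0.0249, 0.4000) → world pose (-0.1245, 0.0406, 0.5500)
step 3: ξ=(vx,vy,ωz)=(-0.1400, -0.0400, -0.1000), dt=0.8 → body Δ=(-0.1132, -0.0275, -0.0800) → world pose (-0.2066, -0.0420, 0.4700)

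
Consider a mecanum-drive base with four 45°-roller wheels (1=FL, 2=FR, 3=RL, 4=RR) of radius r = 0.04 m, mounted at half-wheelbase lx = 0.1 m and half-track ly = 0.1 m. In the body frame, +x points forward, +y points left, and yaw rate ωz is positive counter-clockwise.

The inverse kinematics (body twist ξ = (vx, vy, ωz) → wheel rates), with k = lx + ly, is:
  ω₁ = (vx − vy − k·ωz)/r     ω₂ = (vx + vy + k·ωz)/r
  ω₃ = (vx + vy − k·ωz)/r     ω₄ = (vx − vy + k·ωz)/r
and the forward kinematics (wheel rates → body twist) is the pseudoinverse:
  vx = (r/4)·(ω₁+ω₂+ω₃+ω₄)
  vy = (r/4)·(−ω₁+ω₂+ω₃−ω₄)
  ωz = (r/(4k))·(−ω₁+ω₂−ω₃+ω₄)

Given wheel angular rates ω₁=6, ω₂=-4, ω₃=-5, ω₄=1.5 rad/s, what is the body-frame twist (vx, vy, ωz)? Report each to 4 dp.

(-0.0150, -0.1650, -0.1750)

k = lx + ly = 0.1 + 0.1 = 0.2000
ω₁+ω₂+ω₃+ω₄ = -1.5000  →  vx = (0.04/4)·-1.5000 = -0.0150
−ω₁+ω₂+ω₃−ω₄ = -16.5000  →  vy = (0.04/4)·-16.5000 = -0.1650
−ω₁+ω₂−ω₃+ω₄ = -3.5000  →  ωz = (0.04/0.8000)·-3.5000 = -0.1750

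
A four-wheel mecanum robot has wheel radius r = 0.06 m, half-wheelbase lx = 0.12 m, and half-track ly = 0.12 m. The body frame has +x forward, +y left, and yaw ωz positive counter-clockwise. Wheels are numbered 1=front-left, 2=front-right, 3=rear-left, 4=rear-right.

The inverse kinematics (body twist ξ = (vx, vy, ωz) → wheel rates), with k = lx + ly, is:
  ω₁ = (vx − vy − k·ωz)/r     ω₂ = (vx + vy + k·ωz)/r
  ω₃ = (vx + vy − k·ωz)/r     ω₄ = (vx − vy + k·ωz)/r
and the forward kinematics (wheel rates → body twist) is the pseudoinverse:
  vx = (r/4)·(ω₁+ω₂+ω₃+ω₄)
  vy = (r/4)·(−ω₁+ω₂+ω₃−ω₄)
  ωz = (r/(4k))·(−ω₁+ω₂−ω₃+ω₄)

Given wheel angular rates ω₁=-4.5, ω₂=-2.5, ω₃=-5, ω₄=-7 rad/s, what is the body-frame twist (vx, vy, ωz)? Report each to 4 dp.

k = lx + ly = 0.12 + 0.12 = 0.2400
ω₁+ω₂+ω₃+ω₄ = -19.0000  →  vx = (0.06/4)·-19.0000 = -0.2850
−ω₁+ω₂+ω₃−ω₄ = 4.0000  →  vy = (0.06/4)·4.0000 = 0.0600
−ω₁+ω₂−ω₃+ω₄ = 0.0000  →  ωz = (0.06/0.9600)·0.0000 = 0.0000

(-0.2850, 0.0600, 0.0000)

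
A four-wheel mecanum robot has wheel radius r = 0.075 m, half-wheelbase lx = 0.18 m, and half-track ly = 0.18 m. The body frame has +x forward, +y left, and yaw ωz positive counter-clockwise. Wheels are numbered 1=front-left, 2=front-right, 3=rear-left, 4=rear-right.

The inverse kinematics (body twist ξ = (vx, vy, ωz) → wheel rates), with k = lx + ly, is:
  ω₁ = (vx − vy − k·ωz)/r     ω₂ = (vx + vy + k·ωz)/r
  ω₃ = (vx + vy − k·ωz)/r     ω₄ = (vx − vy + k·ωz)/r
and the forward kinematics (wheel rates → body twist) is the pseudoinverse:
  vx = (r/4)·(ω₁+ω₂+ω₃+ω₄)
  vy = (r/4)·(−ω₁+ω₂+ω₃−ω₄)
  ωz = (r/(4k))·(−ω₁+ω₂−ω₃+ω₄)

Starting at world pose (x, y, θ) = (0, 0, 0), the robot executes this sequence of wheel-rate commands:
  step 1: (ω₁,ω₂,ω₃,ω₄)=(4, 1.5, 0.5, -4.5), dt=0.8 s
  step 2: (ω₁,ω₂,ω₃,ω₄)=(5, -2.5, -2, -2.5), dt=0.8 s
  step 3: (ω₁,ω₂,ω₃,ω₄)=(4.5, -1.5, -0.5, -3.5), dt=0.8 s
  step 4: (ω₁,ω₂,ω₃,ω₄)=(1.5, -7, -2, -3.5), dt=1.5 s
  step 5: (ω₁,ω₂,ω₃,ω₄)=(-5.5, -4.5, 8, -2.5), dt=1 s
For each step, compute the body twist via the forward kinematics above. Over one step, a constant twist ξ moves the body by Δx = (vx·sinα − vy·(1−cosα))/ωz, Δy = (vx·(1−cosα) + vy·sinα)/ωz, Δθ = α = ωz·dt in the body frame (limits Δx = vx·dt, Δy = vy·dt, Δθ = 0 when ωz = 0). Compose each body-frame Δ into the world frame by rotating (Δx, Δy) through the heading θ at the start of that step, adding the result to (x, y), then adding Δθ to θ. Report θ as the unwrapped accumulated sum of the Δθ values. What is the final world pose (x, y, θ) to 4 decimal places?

(-0.0993, 0.1785, -2.2969)

step 1: ξ=(vx,vy,ωz)=(0.0281, 0.0469, -0.3906), dt=0.8 → body Δ=(0.0279, 0.0334, -0.3125) → world pose (0.0279, 0.0334, -0.3125)
step 2: ξ=(vx,vy,ωz)=(-0.0375, -0.1313, -0.4167), dt=0.8 → body Δ=(-0.0468, -0.0981, -0.3333) → world pose (-0.0467, -0.0456, -0.6458)
step 3: ξ=(vx,vy,ωz)=(-0.0188, -0.0562, -0.4688), dt=0.8 → body Δ=(-0.0230, -0.0412, -0.3750) → world pose (-0.0899, -0.0646, -1.0208)
step 4: ξ=(vx,vy,ωz)=(-0.2063, -0.1313, -0.5208), dt=1.5 → body Δ=(-0.3519, -0.0626, -0.7812) → world pose (-0.3272, 0.2027, -1.8021)
step 5: ξ=(vx,vy,ωz)=(-0.0844, 0.2156, -0.4948), dt=1.0 → body Δ=(-0.0287, 0.2274, -0.4948) → world pose (-0.0993, 0.1785, -2.2969)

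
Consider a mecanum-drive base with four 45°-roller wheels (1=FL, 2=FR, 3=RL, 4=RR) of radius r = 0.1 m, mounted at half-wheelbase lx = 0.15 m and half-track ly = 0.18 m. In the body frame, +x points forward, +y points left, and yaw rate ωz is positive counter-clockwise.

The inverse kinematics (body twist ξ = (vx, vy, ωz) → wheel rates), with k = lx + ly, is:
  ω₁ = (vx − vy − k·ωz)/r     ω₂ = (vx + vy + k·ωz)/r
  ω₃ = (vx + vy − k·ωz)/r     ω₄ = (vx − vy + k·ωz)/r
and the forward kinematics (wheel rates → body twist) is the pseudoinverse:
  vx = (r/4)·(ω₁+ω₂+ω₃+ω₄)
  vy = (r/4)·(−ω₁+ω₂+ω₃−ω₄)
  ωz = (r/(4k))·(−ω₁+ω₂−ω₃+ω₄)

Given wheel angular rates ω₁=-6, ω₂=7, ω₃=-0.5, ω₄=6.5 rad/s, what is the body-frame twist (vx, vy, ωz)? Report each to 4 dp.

k = lx + ly = 0.15 + 0.18 = 0.3300
ω₁+ω₂+ω₃+ω₄ = 7.0000  →  vx = (0.1/4)·7.0000 = 0.1750
−ω₁+ω₂+ω₃−ω₄ = 6.0000  →  vy = (0.1/4)·6.0000 = 0.1500
−ω₁+ω₂−ω₃+ω₄ = 20.0000  →  ωz = (0.1/1.3200)·20.0000 = 1.5152

(0.1750, 0.1500, 1.5152)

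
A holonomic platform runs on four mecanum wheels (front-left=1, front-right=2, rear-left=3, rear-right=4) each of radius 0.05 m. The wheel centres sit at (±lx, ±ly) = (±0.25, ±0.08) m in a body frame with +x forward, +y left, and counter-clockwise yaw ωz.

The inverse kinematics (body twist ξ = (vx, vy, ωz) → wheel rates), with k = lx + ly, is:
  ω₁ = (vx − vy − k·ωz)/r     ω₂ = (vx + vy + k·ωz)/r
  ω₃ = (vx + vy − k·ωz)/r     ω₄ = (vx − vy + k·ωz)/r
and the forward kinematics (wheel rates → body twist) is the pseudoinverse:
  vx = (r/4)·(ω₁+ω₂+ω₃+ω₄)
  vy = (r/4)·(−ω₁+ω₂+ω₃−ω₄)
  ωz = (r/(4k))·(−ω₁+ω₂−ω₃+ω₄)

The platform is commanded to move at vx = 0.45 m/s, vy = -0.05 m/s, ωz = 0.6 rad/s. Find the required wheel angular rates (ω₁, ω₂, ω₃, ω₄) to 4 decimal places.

k = lx + ly = 0.25 + 0.08 = 0.3300;  k·ωz = 0.3300·0.6 = 0.1980
ω₁ (FL) = (vx − vy − k·ωz)/r = 0.3020/0.05 = 6.0400
ω₂ (FR) = (vx + vy + k·ωz)/r = 0.5980/0.05 = 11.9600
ω₃ (RL) = (vx + vy − k·ωz)/r = 0.2020/0.05 = 4.0400
ω₄ (RR) = (vx − vy + k·ωz)/r = 0.6980/0.05 = 13.9600

(6.0400, 11.9600, 4.0400, 13.9600)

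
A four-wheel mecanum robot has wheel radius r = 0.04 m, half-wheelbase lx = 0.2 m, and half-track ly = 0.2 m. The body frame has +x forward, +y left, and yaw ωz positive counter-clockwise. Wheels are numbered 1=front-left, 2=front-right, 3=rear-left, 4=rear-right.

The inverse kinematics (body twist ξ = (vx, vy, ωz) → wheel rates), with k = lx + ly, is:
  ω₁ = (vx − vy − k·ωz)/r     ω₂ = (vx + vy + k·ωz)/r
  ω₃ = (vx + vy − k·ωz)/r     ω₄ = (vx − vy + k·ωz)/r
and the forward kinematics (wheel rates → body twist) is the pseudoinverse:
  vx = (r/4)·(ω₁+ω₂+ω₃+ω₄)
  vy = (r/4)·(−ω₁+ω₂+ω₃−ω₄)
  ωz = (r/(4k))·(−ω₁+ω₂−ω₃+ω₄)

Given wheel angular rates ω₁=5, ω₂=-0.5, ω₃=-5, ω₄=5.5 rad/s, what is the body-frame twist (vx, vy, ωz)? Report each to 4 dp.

k = lx + ly = 0.2 + 0.2 = 0.4000
ω₁+ω₂+ω₃+ω₄ = 5.0000  →  vx = (0.04/4)·5.0000 = 0.0500
−ω₁+ω₂+ω₃−ω₄ = -16.0000  →  vy = (0.04/4)·-16.0000 = -0.1600
−ω₁+ω₂−ω₃+ω₄ = 5.0000  →  ωz = (0.04/1.6000)·5.0000 = 0.1250

(0.0500, -0.1600, 0.1250)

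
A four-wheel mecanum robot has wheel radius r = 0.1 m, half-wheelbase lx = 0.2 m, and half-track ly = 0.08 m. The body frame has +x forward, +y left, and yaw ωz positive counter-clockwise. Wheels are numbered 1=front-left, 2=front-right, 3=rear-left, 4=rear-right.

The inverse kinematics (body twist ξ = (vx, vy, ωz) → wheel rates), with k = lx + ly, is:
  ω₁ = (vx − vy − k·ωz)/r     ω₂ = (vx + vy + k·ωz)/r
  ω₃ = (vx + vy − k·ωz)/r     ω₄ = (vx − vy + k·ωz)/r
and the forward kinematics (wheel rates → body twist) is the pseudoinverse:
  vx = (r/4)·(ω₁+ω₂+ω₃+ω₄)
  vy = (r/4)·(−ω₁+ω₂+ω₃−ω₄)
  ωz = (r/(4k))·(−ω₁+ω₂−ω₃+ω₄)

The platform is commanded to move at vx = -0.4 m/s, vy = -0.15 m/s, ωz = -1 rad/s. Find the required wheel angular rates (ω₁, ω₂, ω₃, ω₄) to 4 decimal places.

k = lx + ly = 0.2 + 0.08 = 0.2800;  k·ωz = 0.2800·-1 = -0.2800
ω₁ (FL) = (vx − vy − k·ωz)/r = 0.0300/0.1 = 0.3000
ω₂ (FR) = (vx + vy + k·ωz)/r = -0.8300/0.1 = -8.3000
ω₃ (RL) = (vx + vy − k·ωz)/r = -0.2700/0.1 = -2.7000
ω₄ (RR) = (vx − vy + k·ωz)/r = -0.5300/0.1 = -5.3000

(0.3000, -8.3000, -2.7000, -5.3000)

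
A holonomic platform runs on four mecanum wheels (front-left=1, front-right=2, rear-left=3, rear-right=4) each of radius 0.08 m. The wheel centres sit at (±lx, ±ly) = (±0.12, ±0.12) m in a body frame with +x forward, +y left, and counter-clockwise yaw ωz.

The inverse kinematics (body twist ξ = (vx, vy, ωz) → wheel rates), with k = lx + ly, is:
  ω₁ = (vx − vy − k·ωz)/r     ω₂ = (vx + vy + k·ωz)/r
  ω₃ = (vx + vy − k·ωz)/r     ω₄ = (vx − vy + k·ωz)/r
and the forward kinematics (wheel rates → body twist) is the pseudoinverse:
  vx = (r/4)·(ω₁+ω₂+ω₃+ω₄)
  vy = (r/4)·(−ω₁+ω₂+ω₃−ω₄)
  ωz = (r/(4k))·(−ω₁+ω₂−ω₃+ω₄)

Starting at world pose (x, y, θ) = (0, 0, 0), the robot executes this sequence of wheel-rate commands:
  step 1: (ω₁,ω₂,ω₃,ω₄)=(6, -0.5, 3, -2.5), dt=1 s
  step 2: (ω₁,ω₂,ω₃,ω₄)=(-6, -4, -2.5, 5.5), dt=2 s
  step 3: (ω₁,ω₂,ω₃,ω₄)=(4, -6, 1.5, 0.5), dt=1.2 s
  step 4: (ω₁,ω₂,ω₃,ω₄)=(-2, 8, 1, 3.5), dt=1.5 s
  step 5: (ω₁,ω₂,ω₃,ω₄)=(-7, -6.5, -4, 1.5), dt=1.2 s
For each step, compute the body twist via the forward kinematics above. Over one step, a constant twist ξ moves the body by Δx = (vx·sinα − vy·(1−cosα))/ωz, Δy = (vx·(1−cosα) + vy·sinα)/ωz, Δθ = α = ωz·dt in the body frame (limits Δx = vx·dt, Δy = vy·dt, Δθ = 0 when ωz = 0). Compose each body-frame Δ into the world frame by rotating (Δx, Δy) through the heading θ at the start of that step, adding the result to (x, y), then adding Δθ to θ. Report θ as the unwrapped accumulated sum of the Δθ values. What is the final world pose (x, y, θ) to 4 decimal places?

step 1: ξ=(vx,vy,ωz)=(0.1200, -0.0200, -1.0000), dt=1.0 → body Δ=(0.0918, -0.0720, -1.0000) → world pose (0.0918, -0.0720, -1.0000)
step 2: ξ=(vx,vy,ωz)=(-0.1400, -0.1200, 0.8333), dt=2.0 → body Δ=(-0.0094, -0.3274, 1.6667) → world pose (-0.1888, -0.2410, 0.6667)
step 3: ξ=(vx,vy,ωz)=(0.0000, -0.1800, -0.9167), dt=1.2 → body Δ=(-0.1073, -0.1750, -1.1000) → world pose (-0.1649, -0.4448, -0.4333)
step 4: ξ=(vx,vy,ωz)=(0.2100, 0.1500, 1.0417), dt=1.5 → body Δ=(0.0588, 0.3439, 1.5625) → world pose (0.0328, -0.1574, 1.1292)
step 5: ξ=(vx,vy,ωz)=(-0.3200, -0.1000, 0.5000), dt=1.2 → body Δ=(-0.3264, -0.2247, 0.6000) → world pose (0.0965, -0.5485, 1.7292)

(0.0965, -0.5485, 1.7292)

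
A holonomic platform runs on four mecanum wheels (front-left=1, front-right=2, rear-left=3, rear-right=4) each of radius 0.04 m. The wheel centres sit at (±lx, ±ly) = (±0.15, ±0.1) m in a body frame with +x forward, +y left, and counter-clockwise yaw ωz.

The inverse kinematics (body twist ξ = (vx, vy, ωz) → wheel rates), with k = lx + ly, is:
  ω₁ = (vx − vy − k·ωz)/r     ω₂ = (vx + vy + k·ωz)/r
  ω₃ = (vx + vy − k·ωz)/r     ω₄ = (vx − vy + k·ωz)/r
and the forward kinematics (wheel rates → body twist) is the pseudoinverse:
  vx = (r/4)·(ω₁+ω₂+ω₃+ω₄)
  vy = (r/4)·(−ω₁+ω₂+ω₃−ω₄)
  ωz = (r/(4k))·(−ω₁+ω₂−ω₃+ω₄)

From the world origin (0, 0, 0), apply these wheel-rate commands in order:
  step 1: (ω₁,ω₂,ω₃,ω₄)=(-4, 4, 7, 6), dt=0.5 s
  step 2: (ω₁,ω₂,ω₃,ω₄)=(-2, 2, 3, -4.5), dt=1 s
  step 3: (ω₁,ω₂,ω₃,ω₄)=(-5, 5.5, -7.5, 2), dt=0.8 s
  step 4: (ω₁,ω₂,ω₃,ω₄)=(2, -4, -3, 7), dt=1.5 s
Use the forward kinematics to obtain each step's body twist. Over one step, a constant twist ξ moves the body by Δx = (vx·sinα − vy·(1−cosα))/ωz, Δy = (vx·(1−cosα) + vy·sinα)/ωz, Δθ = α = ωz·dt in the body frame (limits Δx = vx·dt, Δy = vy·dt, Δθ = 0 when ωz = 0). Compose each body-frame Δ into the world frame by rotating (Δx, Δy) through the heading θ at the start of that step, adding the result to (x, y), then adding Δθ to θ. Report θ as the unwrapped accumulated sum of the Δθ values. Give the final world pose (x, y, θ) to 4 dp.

step 1: ξ=(vx,vy,ωz)=(0.1300, 0.0900, 0.2800), dt=0.5 → body Δ=(0.0616, 0.0494, 0.1400) → world pose (0.0616, 0.0494, 0.1400)
step 2: ξ=(vx,vy,ωz)=(-0.0150, 0.1150, -0.1400), dt=1.0 → body Δ=(-0.0069, 0.1157, -0.1400) → world pose (0.0387, 0.1630, 0.0000)
step 3: ξ=(vx,vy,ωz)=(-0.0500, 0.0100, 0.8000), dt=0.8 → body Δ=(-0.0398, -0.0049, 0.6400) → world pose (-0.0011, 0.1581, 0.6400)
step 4: ξ=(vx,vy,ωz)=(0.0200, -0.1600, 0.1600), dt=1.5 → body Δ=(0.0584, -0.2341, 0.2400) → world pose (0.1855, 0.0051, 0.8800)

(0.1855, 0.0051, 0.8800)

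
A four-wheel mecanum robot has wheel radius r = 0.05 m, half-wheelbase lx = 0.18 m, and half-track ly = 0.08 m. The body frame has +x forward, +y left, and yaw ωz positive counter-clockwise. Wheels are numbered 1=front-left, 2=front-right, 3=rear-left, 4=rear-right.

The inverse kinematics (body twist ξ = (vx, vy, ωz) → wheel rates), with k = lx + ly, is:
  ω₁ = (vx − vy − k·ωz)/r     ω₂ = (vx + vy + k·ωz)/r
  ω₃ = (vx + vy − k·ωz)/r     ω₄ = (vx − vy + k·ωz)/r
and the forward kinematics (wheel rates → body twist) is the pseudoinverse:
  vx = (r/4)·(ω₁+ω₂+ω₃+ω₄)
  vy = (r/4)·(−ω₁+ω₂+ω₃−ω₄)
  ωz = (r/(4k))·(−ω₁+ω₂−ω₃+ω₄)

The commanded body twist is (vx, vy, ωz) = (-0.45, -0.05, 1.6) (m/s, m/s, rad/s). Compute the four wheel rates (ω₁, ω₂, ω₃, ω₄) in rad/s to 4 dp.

(-16.3200, -1.6800, -18.3200, 0.3200)

k = lx + ly = 0.18 + 0.08 = 0.2600;  k·ωz = 0.2600·1.6 = 0.4160
ω₁ (FL) = (vx − vy − k·ωz)/r = -0.8160/0.05 = -16.3200
ω₂ (FR) = (vx + vy + k·ωz)/r = -0.0840/0.05 = -1.6800
ω₃ (RL) = (vx + vy − k·ωz)/r = -0.9160/0.05 = -18.3200
ω₄ (RR) = (vx − vy + k·ωz)/r = 0.0160/0.05 = 0.3200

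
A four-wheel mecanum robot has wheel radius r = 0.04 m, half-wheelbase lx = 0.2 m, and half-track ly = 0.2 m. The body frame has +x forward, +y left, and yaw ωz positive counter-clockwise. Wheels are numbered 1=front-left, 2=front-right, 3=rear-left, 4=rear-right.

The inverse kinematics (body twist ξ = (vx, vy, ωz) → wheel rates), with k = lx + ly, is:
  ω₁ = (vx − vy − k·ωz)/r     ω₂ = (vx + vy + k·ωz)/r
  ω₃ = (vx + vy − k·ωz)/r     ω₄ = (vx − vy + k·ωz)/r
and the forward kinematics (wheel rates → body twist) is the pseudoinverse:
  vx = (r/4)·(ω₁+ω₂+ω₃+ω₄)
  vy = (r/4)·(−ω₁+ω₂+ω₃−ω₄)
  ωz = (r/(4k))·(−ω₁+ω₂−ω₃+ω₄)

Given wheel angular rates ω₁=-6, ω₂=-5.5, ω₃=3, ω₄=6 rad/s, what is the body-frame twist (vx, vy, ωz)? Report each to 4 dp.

k = lx + ly = 0.2 + 0.2 = 0.4000
ω₁+ω₂+ω₃+ω₄ = -2.5000  →  vx = (0.04/4)·-2.5000 = -0.0250
−ω₁+ω₂+ω₃−ω₄ = -2.5000  →  vy = (0.04/4)·-2.5000 = -0.0250
−ω₁+ω₂−ω₃+ω₄ = 3.5000  →  ωz = (0.04/1.6000)·3.5000 = 0.0875

(-0.0250, -0.0250, 0.0875)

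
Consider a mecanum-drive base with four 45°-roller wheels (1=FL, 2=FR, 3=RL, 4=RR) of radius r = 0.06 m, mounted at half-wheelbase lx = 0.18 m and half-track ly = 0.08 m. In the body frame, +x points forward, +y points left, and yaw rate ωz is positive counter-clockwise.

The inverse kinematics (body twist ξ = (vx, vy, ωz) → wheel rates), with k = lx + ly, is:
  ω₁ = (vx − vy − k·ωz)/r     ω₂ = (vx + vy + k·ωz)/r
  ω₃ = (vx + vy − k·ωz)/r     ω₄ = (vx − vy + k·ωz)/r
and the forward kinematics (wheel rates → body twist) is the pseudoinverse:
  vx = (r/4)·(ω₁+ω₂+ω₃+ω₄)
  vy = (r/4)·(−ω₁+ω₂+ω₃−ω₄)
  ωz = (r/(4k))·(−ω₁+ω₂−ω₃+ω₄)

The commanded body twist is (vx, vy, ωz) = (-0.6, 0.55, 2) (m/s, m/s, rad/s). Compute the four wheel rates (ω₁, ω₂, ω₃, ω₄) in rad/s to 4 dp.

(-27.8333, 7.8333, -9.5000, -10.5000)

k = lx + ly = 0.18 + 0.08 = 0.2600;  k·ωz = 0.2600·2 = 0.5200
ω₁ (FL) = (vx − vy − k·ωz)/r = -1.6700/0.06 = -27.8333
ω₂ (FR) = (vx + vy + k·ωz)/r = 0.4700/0.06 = 7.8333
ω₃ (RL) = (vx + vy − k·ωz)/r = -0.5700/0.06 = -9.5000
ω₄ (RR) = (vx − vy + k·ωz)/r = -0.6300/0.06 = -10.5000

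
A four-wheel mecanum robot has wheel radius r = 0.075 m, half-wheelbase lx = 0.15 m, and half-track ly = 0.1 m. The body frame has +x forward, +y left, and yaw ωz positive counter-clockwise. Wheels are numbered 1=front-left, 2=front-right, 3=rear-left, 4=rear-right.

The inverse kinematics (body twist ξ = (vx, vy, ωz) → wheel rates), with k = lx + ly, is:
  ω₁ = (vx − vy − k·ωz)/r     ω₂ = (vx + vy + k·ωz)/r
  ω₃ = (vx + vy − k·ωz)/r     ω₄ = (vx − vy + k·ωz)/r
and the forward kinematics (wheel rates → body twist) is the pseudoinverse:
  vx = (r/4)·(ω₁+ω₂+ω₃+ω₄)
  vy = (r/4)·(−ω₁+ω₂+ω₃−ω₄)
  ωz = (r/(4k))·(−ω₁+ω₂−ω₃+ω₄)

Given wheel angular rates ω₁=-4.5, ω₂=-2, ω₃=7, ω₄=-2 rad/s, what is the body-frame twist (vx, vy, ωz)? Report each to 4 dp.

k = lx + ly = 0.15 + 0.1 = 0.2500
ω₁+ω₂+ω₃+ω₄ = -1.5000  →  vx = (0.075/4)·-1.5000 = -0.0281
−ω₁+ω₂+ω₃−ω₄ = 11.5000  →  vy = (0.075/4)·11.5000 = 0.2156
−ω₁+ω₂−ω₃+ω₄ = -6.5000  →  ωz = (0.075/1.0000)·-6.5000 = -0.4875

(-0.0281, 0.2156, -0.4875)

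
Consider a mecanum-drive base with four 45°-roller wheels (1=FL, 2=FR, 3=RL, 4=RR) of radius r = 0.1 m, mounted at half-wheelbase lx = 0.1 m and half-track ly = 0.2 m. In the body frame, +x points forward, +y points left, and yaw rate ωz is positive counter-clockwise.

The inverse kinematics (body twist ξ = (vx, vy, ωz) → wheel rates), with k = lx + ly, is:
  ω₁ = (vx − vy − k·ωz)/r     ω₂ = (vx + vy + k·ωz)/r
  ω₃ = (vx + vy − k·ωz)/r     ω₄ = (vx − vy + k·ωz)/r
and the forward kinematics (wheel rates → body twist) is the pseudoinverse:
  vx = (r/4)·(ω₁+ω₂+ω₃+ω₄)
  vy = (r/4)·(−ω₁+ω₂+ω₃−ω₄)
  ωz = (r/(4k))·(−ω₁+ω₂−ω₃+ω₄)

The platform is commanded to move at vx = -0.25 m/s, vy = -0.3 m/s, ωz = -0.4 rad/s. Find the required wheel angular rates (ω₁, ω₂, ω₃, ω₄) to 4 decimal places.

k = lx + ly = 0.1 + 0.2 = 0.3000;  k·ωz = 0.3000·-0.4 = -0.1200
ω₁ (FL) = (vx − vy − k·ωz)/r = 0.1700/0.1 = 1.7000
ω₂ (FR) = (vx + vy + k·ωz)/r = -0.6700/0.1 = -6.7000
ω₃ (RL) = (vx + vy − k·ωz)/r = -0.4300/0.1 = -4.3000
ω₄ (RR) = (vx − vy + k·ωz)/r = -0.0700/0.1 = -0.7000

(1.7000, -6.7000, -4.3000, -0.7000)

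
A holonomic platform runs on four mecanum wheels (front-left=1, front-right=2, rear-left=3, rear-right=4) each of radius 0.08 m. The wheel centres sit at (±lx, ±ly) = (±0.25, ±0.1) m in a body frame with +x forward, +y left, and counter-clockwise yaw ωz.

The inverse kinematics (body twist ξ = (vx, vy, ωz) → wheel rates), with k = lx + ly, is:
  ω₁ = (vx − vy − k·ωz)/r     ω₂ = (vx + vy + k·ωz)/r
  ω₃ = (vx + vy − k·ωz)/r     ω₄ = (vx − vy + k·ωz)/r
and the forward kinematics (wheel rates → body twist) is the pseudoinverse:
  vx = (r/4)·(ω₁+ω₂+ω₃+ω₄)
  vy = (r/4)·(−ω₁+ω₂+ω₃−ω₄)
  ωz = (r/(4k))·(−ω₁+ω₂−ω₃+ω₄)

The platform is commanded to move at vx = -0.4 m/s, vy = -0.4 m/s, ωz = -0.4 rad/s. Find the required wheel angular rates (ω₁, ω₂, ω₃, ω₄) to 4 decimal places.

(1.7500, -11.7500, -8.2500, -1.7500)

k = lx + ly = 0.25 + 0.1 = 0.3500;  k·ωz = 0.3500·-0.4 = -0.1400
ω₁ (FL) = (vx − vy − k·ωz)/r = 0.1400/0.08 = 1.7500
ω₂ (FR) = (vx + vy + k·ωz)/r = -0.9400/0.08 = -11.7500
ω₃ (RL) = (vx + vy − k·ωz)/r = -0.6600/0.08 = -8.2500
ω₄ (RR) = (vx − vy + k·ωz)/r = -0.1400/0.08 = -1.7500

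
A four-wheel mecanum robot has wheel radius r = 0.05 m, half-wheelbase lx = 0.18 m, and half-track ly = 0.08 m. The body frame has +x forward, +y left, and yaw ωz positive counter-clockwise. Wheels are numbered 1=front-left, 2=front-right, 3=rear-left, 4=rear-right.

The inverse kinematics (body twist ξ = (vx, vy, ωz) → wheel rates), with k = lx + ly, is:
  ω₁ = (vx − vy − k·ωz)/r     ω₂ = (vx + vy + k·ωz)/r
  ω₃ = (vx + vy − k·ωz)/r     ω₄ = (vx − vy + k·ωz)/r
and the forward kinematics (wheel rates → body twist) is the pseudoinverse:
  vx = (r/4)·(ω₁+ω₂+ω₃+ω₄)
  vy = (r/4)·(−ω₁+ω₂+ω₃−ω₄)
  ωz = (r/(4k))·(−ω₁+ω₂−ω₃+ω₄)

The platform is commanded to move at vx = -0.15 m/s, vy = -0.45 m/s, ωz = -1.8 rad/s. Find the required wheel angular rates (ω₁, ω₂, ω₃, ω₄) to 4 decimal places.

(15.3600, -21.3600, -2.6400, -3.3600)

k = lx + ly = 0.18 + 0.08 = 0.2600;  k·ωz = 0.2600·-1.8 = -0.4680
ω₁ (FL) = (vx − vy − k·ωz)/r = 0.7680/0.05 = 15.3600
ω₂ (FR) = (vx + vy + k·ωz)/r = -1.0680/0.05 = -21.3600
ω₃ (RL) = (vx + vy − k·ωz)/r = -0.1320/0.05 = -2.6400
ω₄ (RR) = (vx − vy + k·ωz)/r = -0.1680/0.05 = -3.3600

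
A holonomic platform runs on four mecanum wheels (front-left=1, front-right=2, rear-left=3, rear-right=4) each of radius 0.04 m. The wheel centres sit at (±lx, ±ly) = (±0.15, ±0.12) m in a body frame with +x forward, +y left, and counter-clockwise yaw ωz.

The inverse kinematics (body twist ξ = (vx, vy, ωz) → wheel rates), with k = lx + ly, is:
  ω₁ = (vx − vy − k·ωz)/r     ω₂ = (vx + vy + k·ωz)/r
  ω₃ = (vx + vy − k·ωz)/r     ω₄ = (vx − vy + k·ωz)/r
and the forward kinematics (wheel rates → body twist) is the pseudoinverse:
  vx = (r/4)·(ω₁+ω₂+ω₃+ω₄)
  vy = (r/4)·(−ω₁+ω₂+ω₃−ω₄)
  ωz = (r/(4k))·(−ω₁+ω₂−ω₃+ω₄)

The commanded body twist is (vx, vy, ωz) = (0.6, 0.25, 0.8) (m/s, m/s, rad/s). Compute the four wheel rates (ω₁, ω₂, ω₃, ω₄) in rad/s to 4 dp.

k = lx + ly = 0.15 + 0.12 = 0.2700;  k·ωz = 0.2700·0.8 = 0.2160
ω₁ (FL) = (vx − vy − k·ωz)/r = 0.1340/0.04 = 3.3500
ω₂ (FR) = (vx + vy + k·ωz)/r = 1.0660/0.04 = 26.6500
ω₃ (RL) = (vx + vy − k·ωz)/r = 0.6340/0.04 = 15.8500
ω₄ (RR) = (vx − vy + k·ωz)/r = 0.5660/0.04 = 14.1500

(3.3500, 26.6500, 15.8500, 14.1500)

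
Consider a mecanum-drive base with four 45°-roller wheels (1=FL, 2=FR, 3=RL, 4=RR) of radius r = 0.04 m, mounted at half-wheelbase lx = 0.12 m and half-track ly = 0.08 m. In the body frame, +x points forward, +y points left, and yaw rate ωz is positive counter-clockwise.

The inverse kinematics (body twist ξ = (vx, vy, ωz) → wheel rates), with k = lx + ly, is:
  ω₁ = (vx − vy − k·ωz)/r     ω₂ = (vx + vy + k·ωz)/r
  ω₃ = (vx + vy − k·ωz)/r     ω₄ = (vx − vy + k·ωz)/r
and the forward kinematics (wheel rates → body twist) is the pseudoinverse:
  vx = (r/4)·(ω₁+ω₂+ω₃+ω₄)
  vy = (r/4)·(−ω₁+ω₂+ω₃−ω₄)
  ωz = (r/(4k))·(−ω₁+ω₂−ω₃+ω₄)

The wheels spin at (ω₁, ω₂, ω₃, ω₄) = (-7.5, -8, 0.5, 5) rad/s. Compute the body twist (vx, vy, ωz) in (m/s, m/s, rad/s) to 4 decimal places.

k = lx + ly = 0.12 + 0.08 = 0.2000
ω₁+ω₂+ω₃+ω₄ = -10.0000  →  vx = (0.04/4)·-10.0000 = -0.1000
−ω₁+ω₂+ω₃−ω₄ = -5.0000  →  vy = (0.04/4)·-5.0000 = -0.0500
−ω₁+ω₂−ω₃+ω₄ = 4.0000  →  ωz = (0.04/0.8000)·4.0000 = 0.2000

(-0.1000, -0.0500, 0.2000)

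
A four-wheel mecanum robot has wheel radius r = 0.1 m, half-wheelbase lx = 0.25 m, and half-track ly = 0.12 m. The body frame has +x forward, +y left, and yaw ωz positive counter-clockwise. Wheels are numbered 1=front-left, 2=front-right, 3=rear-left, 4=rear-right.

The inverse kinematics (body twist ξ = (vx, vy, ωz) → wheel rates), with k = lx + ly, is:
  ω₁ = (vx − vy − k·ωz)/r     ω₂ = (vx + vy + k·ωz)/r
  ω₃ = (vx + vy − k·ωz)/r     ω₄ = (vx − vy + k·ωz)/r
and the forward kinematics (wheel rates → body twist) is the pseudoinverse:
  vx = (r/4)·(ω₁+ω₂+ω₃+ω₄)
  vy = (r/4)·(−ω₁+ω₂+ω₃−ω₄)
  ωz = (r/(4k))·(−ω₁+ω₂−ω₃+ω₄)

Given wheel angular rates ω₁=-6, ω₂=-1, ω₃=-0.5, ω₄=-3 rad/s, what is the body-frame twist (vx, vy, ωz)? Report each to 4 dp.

(-0.2625, 0.1875, 0.1689)

k = lx + ly = 0.25 + 0.12 = 0.3700
ω₁+ω₂+ω₃+ω₄ = -10.5000  →  vx = (0.1/4)·-10.5000 = -0.2625
−ω₁+ω₂+ω₃−ω₄ = 7.5000  →  vy = (0.1/4)·7.5000 = 0.1875
−ω₁+ω₂−ω₃+ω₄ = 2.5000  →  ωz = (0.1/1.4800)·2.5000 = 0.1689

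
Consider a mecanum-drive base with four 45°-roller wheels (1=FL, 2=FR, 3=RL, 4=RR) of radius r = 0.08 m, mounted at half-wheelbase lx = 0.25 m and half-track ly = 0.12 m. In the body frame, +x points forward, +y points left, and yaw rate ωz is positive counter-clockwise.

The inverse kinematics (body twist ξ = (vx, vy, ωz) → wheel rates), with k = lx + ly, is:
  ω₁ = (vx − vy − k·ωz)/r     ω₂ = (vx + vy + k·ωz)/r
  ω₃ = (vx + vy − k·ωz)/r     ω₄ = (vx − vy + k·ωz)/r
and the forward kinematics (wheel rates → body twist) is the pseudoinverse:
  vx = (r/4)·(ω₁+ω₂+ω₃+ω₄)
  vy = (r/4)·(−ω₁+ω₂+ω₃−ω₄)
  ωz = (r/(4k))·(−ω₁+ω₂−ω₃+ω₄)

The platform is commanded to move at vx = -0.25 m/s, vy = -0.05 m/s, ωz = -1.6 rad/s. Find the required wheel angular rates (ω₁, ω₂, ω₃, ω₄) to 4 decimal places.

(4.9000, -11.1500, 3.6500, -9.9000)

k = lx + ly = 0.25 + 0.12 = 0.3700;  k·ωz = 0.3700·-1.6 = -0.5920
ω₁ (FL) = (vx − vy − k·ωz)/r = 0.3920/0.08 = 4.9000
ω₂ (FR) = (vx + vy + k·ωz)/r = -0.8920/0.08 = -11.1500
ω₃ (RL) = (vx + vy − k·ωz)/r = 0.2920/0.08 = 3.6500
ω₄ (RR) = (vx − vy + k·ωz)/r = -0.7920/0.08 = -9.9000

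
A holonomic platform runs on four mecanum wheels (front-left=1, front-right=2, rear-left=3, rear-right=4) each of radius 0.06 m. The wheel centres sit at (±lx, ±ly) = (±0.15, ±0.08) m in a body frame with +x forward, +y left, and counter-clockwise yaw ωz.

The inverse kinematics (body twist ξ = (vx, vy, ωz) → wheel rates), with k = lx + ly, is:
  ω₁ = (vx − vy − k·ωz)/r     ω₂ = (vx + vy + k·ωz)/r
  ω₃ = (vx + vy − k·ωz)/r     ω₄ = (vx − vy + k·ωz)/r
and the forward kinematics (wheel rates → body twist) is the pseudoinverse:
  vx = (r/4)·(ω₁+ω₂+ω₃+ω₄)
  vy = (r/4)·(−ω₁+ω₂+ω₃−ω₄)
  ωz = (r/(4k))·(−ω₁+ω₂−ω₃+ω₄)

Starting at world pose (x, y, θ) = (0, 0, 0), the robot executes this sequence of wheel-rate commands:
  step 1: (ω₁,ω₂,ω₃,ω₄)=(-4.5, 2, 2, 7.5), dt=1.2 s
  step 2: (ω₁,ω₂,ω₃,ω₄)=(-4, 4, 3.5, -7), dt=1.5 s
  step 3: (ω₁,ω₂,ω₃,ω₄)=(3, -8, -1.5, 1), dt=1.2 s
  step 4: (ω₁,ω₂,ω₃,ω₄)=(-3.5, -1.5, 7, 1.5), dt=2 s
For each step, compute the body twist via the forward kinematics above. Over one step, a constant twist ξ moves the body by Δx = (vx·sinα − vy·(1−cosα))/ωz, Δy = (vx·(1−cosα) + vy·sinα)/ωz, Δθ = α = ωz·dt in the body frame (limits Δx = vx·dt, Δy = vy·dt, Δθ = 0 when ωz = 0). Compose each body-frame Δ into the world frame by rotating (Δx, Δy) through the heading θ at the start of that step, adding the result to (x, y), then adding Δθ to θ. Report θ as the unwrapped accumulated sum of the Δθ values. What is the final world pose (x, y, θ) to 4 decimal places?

step 1: ξ=(vx,vy,ωz)=(0.1050, 0.0150, 0.7826), dt=1.2 → body Δ=(0.1004, 0.0704, 0.9391) → world pose (0.1004, 0.0704, 0.9391)
step 2: ξ=(vx,vy,ωz)=(-0.0525, 0.2775, -0.1630), dt=1.5 → body Δ=(-0.0273, 0.4217, -0.2446) → world pose (-0.2560, 0.2974, 0.6946)
step 3: ξ=(vx,vy,ωz)=(-0.0825, -0.2025, -0.5543), dt=1.2 → body Δ=(-0.1697, -0.1937, -0.6652) → world pose (-0.2624, 0.0399, 0.0293)
step 4: ξ=(vx,vy,ωz)=(0.0525, 0.1125, -0.2283), dt=2.0 → body Δ=(0.1519, 0.1937, -0.4565) → world pose (-0.1163, 0.2380, -0.4272)

(-0.1163, 0.2380, -0.4272)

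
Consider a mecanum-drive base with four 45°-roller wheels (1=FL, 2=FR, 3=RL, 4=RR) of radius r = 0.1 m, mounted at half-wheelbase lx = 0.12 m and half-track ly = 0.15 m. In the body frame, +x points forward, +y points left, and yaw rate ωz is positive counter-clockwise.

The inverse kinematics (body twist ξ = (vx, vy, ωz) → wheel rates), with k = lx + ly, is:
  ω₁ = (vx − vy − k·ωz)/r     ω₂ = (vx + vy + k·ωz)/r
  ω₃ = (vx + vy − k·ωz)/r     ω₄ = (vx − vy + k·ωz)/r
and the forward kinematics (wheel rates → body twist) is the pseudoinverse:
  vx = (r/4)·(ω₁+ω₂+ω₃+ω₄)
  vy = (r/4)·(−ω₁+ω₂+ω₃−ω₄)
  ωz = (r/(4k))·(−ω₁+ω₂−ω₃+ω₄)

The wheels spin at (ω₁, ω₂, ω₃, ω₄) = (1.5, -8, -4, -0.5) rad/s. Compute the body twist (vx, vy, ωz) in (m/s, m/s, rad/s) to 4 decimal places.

k = lx + ly = 0.12 + 0.15 = 0.2700
ω₁+ω₂+ω₃+ω₄ = -11.0000  →  vx = (0.1/4)·-11.0000 = -0.2750
−ω₁+ω₂+ω₃−ω₄ = -13.0000  →  vy = (0.1/4)·-13.0000 = -0.3250
−ω₁+ω₂−ω₃+ω₄ = -6.0000  →  ωz = (0.1/1.0800)·-6.0000 = -0.5556

(-0.2750, -0.3250, -0.5556)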